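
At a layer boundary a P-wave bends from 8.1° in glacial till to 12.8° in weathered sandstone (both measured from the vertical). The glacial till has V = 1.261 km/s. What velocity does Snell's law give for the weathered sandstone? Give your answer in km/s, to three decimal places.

Snell's law: sin 8.1°/V₁ = sin 12.8°/V₂.
V₂ = V₁·sin 12.8°/sin 8.1° = 1.261 × 1.5724 = 1.983 km/s.

1.983 km/s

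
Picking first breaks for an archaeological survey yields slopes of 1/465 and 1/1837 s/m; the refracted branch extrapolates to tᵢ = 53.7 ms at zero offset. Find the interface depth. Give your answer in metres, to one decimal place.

12.9 m

θ_c = arcsin(465/1837) = 14.66°; cos θ_c = 0.9674.
tᵢ = 2h cos θ_c/V₁ ⇒ h = tᵢ·V₁/(2 cos θ_c) = 0.0537·465/(2·0.9674) = 12.91 m.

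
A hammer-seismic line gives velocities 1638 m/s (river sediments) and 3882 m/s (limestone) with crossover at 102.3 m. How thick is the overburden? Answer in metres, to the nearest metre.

h = (x_cross/2)·√((V₂−V₁)/(V₂+V₁)).
(V₂−V₁)/(V₂+V₁) = (3882−1638)/(3882+1638) = 0.4065; √ = 0.6376.
h = (102.3/2)·0.6376 = 32.61 m.

33 m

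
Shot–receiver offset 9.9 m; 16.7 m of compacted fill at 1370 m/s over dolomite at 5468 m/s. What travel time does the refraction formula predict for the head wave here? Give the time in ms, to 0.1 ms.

θ_c = arcsin(V₁/V₂) = arcsin(1370/5468) = 14.51°, cos θ_c = 0.9681.
Intercept time tᵢ = 2h cos θ_c / V₁ = 2·16.7·0.9681/1370 = 0.02360 s.
t = x/V₂ + tᵢ = 9.9/5468 + 0.02360 = 0.02541 s.

25.4 ms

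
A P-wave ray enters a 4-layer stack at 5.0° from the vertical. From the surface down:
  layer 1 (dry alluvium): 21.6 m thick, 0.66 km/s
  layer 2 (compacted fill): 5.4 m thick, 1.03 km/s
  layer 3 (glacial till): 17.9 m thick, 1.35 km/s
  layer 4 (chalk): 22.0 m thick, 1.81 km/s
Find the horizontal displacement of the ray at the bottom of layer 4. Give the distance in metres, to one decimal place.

11.3 m

Apply Snell's law at each interface; in layer i the horizontal offset is hᵢ·tan θᵢ.
Layer 1: θ = 5.00°; offset = 21.6·tan 5.00° = 1.890 m.
Layer 2: sin θ = 1.03·sin 5.0°/0.66 = 0.1360, θ = 7.82°; offset = 5.4·tan 7.82° = 0.741 m.
Layer 3: sin θ = 1.35·sin 5.0°/0.66 = 0.1783, θ = 10.27°; offset = 17.9·tan 10.27° = 3.243 m.
Layer 4: sin θ = 1.81·sin 5.0°/0.66 = 0.2390, θ = 13.83°; offset = 22.0·tan 13.83° = 5.415 m.
Total horizontal offset = 11.290 m.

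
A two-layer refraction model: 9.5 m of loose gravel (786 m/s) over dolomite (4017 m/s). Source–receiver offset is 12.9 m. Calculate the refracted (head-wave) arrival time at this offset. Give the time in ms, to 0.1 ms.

26.9 ms

t = x/V₂ + 2h·√(V₂²−V₁²)/(V₁V₂).
√(V₂²−V₁²) = √(4017²−786²) = 3939.4 m/s; delay term = 2·9.5·3939.4/(786·4017) = 0.02371 s.
t = 12.9/4017 + 0.02371 = 0.02692 s.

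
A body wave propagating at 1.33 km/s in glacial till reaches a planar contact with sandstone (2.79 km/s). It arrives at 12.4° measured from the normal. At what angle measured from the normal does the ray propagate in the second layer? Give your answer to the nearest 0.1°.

sin θ₁/V₁ = sin θ₂/V₂ ⇒ sin θ₂ = 2.79·sin 12.4°/1.33 = 2.79·0.2147/1.33 = 0.4505.
θ₂ = arcsin 0.4505 = 26.77° from the normal.

26.8°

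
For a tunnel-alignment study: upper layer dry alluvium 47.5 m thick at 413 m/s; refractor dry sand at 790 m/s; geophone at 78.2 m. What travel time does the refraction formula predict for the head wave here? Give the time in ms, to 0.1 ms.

295.1 ms

θ_c = arcsin(V₁/V₂) = arcsin(413/790) = 31.52°, cos θ_c = 0.8525.
Intercept time tᵢ = 2h cos θ_c / V₁ = 2·47.5·0.8525/413 = 0.19609 s.
t = x/V₂ + tᵢ = 78.2/790 + 0.19609 = 0.29507 s.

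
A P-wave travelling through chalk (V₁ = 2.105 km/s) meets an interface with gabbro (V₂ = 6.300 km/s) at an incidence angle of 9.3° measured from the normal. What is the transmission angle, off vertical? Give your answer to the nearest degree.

sin θ₁/V₁ = sin θ₂/V₂ ⇒ sin θ₂ = 6.300·sin 9.3°/2.105 = 6.300·0.1616/2.105 = 0.4837.
θ₂ = sin⁻¹(0.4837) = 28.92° (from vertical).

29°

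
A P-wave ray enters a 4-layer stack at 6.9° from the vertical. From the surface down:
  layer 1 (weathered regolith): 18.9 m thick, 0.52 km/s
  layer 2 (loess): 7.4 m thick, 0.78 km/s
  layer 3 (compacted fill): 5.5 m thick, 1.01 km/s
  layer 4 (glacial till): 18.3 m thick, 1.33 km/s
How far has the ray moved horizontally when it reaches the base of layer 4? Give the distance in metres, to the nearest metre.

Apply Snell's law at each interface; in layer i the horizontal offset is hᵢ·tan θᵢ.
Layer 1: θ = 6.90°; offset = 18.9·tan 6.90° = 2.287 m.
Layer 2: sin θ = 0.78·sin 6.9°/0.52 = 0.1802, θ = 10.38°; offset = 7.4·tan 10.38° = 1.356 m.
Layer 3: sin θ = 1.01·sin 6.9°/0.52 = 0.2333, θ = 13.49°; offset = 5.5·tan 13.49° = 1.320 m.
Layer 4: sin θ = 1.33·sin 6.9°/0.52 = 0.3073, θ = 17.89°; offset = 18.3·tan 17.89° = 5.909 m.
Total horizontal offset = 10.872 m.

11 m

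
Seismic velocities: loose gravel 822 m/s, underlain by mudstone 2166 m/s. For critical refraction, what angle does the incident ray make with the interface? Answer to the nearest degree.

At critical incidence the refracted ray runs along the interface (θ₂ = 90°), so sin θ_c = V₁/V₂.
θ_c = arcsin(822/2166) = arcsin 0.3795 = 22.30°.
Measured from the interface: 90° − 22.30° = 67.70°.

68°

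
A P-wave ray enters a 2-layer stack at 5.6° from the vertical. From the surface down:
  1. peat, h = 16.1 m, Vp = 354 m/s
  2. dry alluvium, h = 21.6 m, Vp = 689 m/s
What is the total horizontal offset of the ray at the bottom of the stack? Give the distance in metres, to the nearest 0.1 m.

Ray parameter p = sin 5.6° / 354 m/s = 2.7566e-04 s/m.
Layer 1: θ = 5.60°; offset = 16.1·tan 5.60° = 1.579 m.
Layer 2: sin θ = p·689 = 0.1899 → θ = 10.95°; offset = 21.6·tan 10.95° = 4.179 m.
Σ offsets = 5.757 m.

5.8 m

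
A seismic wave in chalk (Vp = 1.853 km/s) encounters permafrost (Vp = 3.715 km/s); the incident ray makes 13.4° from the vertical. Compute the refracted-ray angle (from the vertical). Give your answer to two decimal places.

27.69°

sin θ₁/V₁ = sin θ₂/V₂ ⇒ sin θ₂ = 3.715·sin 13.4°/1.853 = 3.715·0.2317/1.853 = 0.4646.
θ₂ = sin⁻¹(0.4646) = 27.69° (from vertical).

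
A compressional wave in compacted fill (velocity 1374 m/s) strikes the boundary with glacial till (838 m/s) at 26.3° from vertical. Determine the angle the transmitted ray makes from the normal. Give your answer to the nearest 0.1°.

Snell's law: sin θ₂ = (V₂/V₁)·sin θ₁ = (838/1374)·sin 26.3° = 0.2702.
θ₂ = arcsin 0.2702 = 15.68° from the normal.

15.7°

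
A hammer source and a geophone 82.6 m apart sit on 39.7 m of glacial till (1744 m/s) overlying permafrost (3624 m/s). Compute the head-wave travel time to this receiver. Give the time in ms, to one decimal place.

62.7 ms

t = x/V₂ + 2h·√(V₂²−V₁²)/(V₁V₂).
√(V₂²−V₁²) = √(3624²−1744²) = 3176.8 m/s; delay term = 2·39.7·3176.8/(1744·3624) = 0.03991 s.
t = 82.6/3624 + 0.03991 = 0.06270 s.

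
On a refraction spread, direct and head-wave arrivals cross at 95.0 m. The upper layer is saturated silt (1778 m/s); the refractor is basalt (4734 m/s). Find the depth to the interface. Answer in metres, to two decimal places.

x_cross = 2h·√((V₂+V₁)/(V₂−V₁)) → h = x_cross / (2·√((V₂+V₁)/(V₂−V₁))).
√((V₂+V₁)/(V₂−V₁)) = √((4734+1778)/(4734−1778)) = 1.4842.
h = 95.0 / (2·1.4842) = 32.00 m.

32.00 m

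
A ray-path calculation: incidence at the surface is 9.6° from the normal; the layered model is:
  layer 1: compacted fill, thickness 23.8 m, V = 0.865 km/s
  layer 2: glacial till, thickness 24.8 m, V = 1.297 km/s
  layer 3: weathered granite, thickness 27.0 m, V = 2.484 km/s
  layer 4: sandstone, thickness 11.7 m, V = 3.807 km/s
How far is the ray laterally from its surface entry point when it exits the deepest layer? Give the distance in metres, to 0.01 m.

Ray parameter p = sin 9.6° / 0.865 km/s = 1.9280e-01 s/km.
Layer 1: θ = 9.60°; offset = 23.8·tan 9.60° = 4.0255 m.
Layer 2: sin θ = p·1.297 = 0.2501 → θ = 14.48°; offset = 24.8·tan 14.48° = 6.4049 m.
Layer 3: sin θ = p·2.484 = 0.4789 → θ = 28.61°; offset = 27.0·tan 28.61° = 14.7294 m.
Layer 4: sin θ = p·3.807 = 0.7340 → θ = 47.22°; offset = 11.7·tan 47.22° = 12.6440 m.
Summing the layer offsets gives 37.8038 m.

37.80 m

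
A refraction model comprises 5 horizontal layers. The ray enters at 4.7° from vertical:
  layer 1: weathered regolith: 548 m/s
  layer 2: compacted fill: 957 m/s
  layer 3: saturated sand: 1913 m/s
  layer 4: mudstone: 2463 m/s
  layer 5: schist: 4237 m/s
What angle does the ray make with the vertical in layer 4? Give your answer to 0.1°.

21.6°

Ray parameter p = sin 4.7° / 548 = 1.4952e-04 s/m.
sin θ_4 = p·V_4 = 1.4952e-04 × 2463 = 0.3683.
θ_4 = arcsin 0.3683 = 21.61°.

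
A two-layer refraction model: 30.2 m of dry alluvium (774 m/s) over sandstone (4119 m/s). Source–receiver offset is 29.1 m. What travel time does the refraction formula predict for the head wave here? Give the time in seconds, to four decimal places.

0.0837 s

t = x/V₂ + 2h·√(V₂²−V₁²)/(V₁V₂).
√(V₂²−V₁²) = √(4119²−774²) = 4045.6 m/s; delay term = 2·30.2·4045.6/(774·4119) = 0.07665 s.
t = 29.1/4119 + 0.07665 = 0.08371 s.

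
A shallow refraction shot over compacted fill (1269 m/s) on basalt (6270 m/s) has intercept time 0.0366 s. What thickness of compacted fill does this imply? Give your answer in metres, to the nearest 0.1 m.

θ_c = arcsin(1269/6270) = 11.68°; cos θ_c = 0.9793.
tᵢ = 2h cos θ_c/V₁ ⇒ h = tᵢ·V₁/(2 cos θ_c) = 0.0366·1269/(2·0.9793) = 23.71 m.

23.7 m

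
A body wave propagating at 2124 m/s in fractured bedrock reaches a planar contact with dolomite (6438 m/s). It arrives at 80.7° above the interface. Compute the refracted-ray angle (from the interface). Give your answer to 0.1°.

60.7°

Convert to the normal: θ₁ = 90° − 80.7° = 9.3°.
Snell's law: sin θ₂ = (V₂/V₁)·sin θ₁ = (6438/2124)·sin 9.3° = 0.4898.
θ₂ = sin⁻¹(0.4898) = 29.33° (from vertical).
From the interface: 90° − 29.33° = 60.67°.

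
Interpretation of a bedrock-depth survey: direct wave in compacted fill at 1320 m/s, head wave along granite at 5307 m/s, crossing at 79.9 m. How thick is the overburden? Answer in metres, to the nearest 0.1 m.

x_cross = 2h·√((V₂+V₁)/(V₂−V₁)) → h = x_cross / (2·√((V₂+V₁)/(V₂−V₁))).
√((V₂+V₁)/(V₂−V₁)) = √((5307+1320)/(5307−1320)) = 1.2892.
h = 79.9 / (2·1.2892) = 30.99 m.

31.0 m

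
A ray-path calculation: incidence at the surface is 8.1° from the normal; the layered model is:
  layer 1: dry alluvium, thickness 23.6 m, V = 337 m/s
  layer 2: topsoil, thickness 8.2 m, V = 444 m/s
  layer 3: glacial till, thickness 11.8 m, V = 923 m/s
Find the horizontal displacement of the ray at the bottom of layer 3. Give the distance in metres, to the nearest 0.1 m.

Apply Snell's law at each interface; in layer i the horizontal offset is hᵢ·tan θᵢ.
Layer 1: θ = 8.10°; offset = 23.6·tan 8.10° = 3.359 m.
Layer 2: sin θ = 444·sin 8.1°/337 = 0.1856, θ = 10.70°; offset = 8.2·tan 10.70° = 1.549 m.
Layer 3: sin θ = 923·sin 8.1°/337 = 0.3859, θ = 22.70°; offset = 11.8·tan 22.70° = 4.936 m.
Total horizontal offset = 9.844 m.

9.8 m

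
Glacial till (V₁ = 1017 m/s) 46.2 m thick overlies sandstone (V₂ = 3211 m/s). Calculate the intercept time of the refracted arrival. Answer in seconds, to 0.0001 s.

tᵢ = 2h·√(V₂²−V₁²)/(V₁V₂).
√(V₂²−V₁²) = √(3211²−1017²) = 3045.7 m/s.
tᵢ = 2·46.2·3045.7/(1017·3211) = 0.08618 s.

0.0862 s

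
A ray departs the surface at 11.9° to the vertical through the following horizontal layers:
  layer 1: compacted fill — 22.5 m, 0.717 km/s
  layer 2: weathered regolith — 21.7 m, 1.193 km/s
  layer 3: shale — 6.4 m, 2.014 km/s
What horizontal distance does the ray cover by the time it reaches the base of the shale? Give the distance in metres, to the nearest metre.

17 m

p = sin θ₁/V₁ = sin 11.9°/0.717 = 2.8759e-01 s/km is conserved through the stack.
Layer 1: θ = 11.90°; offset = 22.5·tan 11.90° = 4.741 m.
Layer 2: sin θ = p·1.193 = 0.3431 → θ = 20.07°; offset = 21.7·tan 20.07° = 7.926 m.
Layer 3: sin θ = p·2.014 = 0.5792 → θ = 35.40°; offset = 6.4·tan 35.40° = 4.547 m.
Total horizontal offset = 17.215 m.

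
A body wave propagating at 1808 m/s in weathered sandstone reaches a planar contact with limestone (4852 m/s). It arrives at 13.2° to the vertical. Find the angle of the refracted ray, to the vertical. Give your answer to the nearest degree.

38°

sin θ₁/V₁ = sin θ₂/V₂ ⇒ sin θ₂ = 4852·sin 13.2°/1808 = 4852·0.2284/1808 = 0.6128.
θ₂ = sin⁻¹(0.6128) = 37.79° (from vertical).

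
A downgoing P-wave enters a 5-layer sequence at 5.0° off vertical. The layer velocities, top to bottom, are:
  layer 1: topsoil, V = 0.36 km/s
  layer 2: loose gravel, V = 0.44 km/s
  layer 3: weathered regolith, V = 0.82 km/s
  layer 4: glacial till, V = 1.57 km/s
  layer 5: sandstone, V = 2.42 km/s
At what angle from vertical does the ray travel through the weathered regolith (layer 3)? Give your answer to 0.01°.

11.45°

Snell's law across each interface conserves sin θ / V, so sin θ_3 = V_3·sin θ₁/V₁.
sin θ_3 = 0.82 × sin 5.0° / 0.36 = 0.1985.
θ_3 = 11.45° from the vertical.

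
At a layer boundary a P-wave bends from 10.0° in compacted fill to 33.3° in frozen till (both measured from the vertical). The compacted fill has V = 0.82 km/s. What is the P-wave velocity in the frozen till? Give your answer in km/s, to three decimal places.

sin 10.0° = 0.1736; sin 33.3° = 0.5490.
V₂ = V₁·(sin θ₂/sin θ₁) = 0.82·(0.5490/0.1736) = 2.593 km/s.

2.593 km/s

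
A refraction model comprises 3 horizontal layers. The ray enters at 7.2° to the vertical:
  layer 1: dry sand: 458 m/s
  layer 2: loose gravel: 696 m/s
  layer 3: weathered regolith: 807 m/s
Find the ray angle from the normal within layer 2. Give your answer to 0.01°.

Ray parameter p = sin 7.2° / 458 = 2.7365e-04 s/m.
sin θ_2 = p·V_2 = 2.7365e-04 × 696 = 0.1905.
θ_2 = arcsin 0.1905 = 10.98°.

10.98°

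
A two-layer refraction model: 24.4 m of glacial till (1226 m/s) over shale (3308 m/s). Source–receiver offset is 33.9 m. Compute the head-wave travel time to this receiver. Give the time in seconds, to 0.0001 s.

t = x/V₂ + 2h·√(V₂²−V₁²)/(V₁V₂).
√(V₂²−V₁²) = √(3308²−1226²) = 3072.4 m/s; delay term = 2·24.4·3072.4/(1226·3308) = 0.03697 s.
t = 33.9/3308 + 0.03697 = 0.04722 s.

0.0472 s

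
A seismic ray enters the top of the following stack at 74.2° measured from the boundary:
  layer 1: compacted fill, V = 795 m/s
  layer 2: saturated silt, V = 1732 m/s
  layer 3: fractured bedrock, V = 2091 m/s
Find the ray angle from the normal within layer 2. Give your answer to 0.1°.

From the normal: θ₁ = 90° − 74.2° = 15.8°.
Snell's law across each interface conserves sin θ / V, so sin θ_2 = V_2·sin θ₁/V₁.
sin θ_2 = 1732 × sin 15.8° / 795 = 0.5932.
θ_2 = arcsin 0.5932 = 36.38°.

36.4°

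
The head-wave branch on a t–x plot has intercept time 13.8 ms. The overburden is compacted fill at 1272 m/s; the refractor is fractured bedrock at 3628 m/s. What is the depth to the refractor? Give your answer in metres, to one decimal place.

9.4 m

h = tᵢ·V₁·V₂ / (2·√(V₂²−V₁²)).
√(V₂²−V₁²) = √(3628² − 1272²) = 3397.7 m/s.
h = 0.0138 s × 1272 × 3628 / (2 × 3397.7) = 9.37 m.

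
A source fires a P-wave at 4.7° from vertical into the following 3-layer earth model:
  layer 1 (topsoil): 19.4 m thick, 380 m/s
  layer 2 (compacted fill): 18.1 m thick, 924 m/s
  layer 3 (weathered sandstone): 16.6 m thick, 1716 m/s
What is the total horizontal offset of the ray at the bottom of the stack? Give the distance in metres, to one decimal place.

11.9 m

p = sin θ₁/V₁ = sin 4.7°/380 = 2.1563e-04 s/m is conserved through the stack.
Layer 1: θ = 4.70°; offset = 19.4·tan 4.70° = 1.595 m.
Layer 2: sin θ = p·924 = 0.1992 → θ = 11.49°; offset = 18.1·tan 11.49° = 3.680 m.
Layer 3: sin θ = p·1716 = 0.3700 → θ = 21.72°; offset = 16.6·tan 21.72° = 6.612 m.
Summing the layer offsets gives 11.887 m.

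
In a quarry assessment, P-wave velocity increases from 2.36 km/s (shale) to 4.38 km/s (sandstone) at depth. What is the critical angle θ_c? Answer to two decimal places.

32.60°

At critical incidence the refracted ray runs along the interface (θ₂ = 90°), so sin θ_c = V₁/V₂.
θ_c = arcsin(2.36/4.38) = arcsin 0.5388 = 32.60°.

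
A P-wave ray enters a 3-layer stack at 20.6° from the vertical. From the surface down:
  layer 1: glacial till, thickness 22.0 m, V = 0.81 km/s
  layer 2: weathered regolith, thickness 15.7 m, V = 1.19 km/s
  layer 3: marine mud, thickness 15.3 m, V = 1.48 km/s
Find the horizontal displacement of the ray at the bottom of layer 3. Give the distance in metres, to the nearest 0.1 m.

30.6 m

Apply Snell's law at each interface; in layer i the horizontal offset is hᵢ·tan θᵢ.
Layer 1: θ = 20.60°; offset = 22.0·tan 20.60° = 8.269 m.
Layer 2: sin θ = 1.19·sin 20.6°/0.81 = 0.5169, θ = 31.12°; offset = 15.7·tan 31.12° = 9.480 m.
Layer 3: sin θ = 1.48·sin 20.6°/0.81 = 0.6429, θ = 40.01°; offset = 15.3·tan 40.01° = 12.841 m.
Total horizontal offset = 30.590 m.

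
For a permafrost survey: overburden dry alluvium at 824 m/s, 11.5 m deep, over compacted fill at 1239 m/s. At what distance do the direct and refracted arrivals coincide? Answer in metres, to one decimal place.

51.3 m

θ_c = arcsin(824/1239) = 41.69°, so cos θ_c = 0.7468 and tᵢ = 2h cos θ_c/V₁ = 0.0208 s.
At crossover x/V₁ = x/V₂ + tᵢ ⇒ x = tᵢ/(1/V₁ − 1/V₂) = 0.02085/(1.2136e-03 − 8.0710e-04) = 51.28 m.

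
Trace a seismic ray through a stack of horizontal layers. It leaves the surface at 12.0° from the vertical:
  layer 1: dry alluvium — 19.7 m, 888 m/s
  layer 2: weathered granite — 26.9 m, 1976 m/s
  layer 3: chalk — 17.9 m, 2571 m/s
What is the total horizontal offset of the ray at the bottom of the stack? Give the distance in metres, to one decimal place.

Apply Snell's law at each interface; in layer i the horizontal offset is hᵢ·tan θᵢ.
Layer 1: θ = 12.00°; offset = 19.7·tan 12.00° = 4.187 m.
Layer 2: sin θ = 1976·sin 12.0°/888 = 0.4627, θ = 27.56°; offset = 26.9·tan 27.56° = 14.038 m.
Layer 3: sin θ = 2571·sin 12.0°/888 = 0.6020, θ = 37.01°; offset = 17.9·tan 37.01° = 13.494 m.
Total horizontal offset = 31.719 m.

31.7 m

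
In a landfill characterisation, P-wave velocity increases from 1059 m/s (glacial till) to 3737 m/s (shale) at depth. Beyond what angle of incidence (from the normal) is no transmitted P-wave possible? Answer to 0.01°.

At critical incidence the refracted ray runs along the interface (θ₂ = 90°), so sin θ_c = V₁/V₂.
θ_c = arcsin(1059/3737) = arcsin 0.2834 = 16.46°.

16.46°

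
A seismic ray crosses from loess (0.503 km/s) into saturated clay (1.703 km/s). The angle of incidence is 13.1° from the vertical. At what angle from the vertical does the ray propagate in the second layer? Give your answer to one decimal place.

sin θ₁/V₁ = sin θ₂/V₂ ⇒ sin θ₂ = 1.703·sin 13.1°/0.503 = 1.703·0.2267/0.503 = 0.7674.
θ₂ = sin⁻¹(0.7674) = 50.12° (from vertical).

50.1°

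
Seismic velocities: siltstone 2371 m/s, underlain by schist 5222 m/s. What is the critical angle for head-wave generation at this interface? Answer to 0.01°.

27.00°

Critical incidence: sin θ_c = V₁/V₂ = 2371/5222 = 0.4540.
θ_c = arcsin 0.4540 = 27.00°.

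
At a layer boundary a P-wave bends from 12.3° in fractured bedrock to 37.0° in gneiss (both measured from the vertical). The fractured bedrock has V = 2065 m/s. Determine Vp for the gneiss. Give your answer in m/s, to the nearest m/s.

sin 12.3° = 0.2130; sin 37.0° = 0.6018.
V₂ = V₁·(sin θ₂/sin θ₁) = 2065·(0.6018/0.2130) = 5833.67 m/s.

5834 m/s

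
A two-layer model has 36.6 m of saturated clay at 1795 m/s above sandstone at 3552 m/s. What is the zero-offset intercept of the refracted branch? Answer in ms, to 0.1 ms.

35.2 ms

θ_c = arcsin(V₁/V₂) = arcsin(1795/3552) = 30.35°; cos θ_c = 0.8629.
tᵢ = 2h·cos θ_c / V₁ = 2·36.6·0.8629 / 1795 = 0.03519 s.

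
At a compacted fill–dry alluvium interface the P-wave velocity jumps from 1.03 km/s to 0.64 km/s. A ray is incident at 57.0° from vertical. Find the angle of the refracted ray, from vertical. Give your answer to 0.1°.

Snell's law: sin θ₂ = (V₂/V₁)·sin θ₁ = (0.64/1.03)·sin 57.0° = 0.5211.
θ₂ = arcsin 0.5211 = 31.41° from the normal.

31.4°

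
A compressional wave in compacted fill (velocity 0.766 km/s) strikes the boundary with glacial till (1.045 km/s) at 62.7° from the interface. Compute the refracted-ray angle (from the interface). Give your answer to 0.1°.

51.3°

Convert to the normal: θ₁ = 90° − 62.7° = 27.3°.
sin θ₁/V₁ = sin θ₂/V₂ ⇒ sin θ₂ = 1.045·sin 27.3°/0.766 = 1.045·0.4586/0.766 = 0.6257.
θ₂ = arcsin 0.6257 = 38.73° from the normal.
From the interface: 90° − 38.73° = 51.27°.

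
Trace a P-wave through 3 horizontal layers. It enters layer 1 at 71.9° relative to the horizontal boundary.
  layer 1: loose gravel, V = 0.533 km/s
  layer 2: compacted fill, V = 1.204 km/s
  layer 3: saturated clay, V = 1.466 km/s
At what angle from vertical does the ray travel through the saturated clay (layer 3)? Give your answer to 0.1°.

From the normal: θ₁ = 90° − 71.9° = 18.1°.
Ray parameter p = sin 18.1° / 0.533 = 5.8288e-01 s/km.
sin θ_3 = p·V_3 = 5.8288e-01 × 1.466 = 0.8545.
θ_3 = 58.71° from the vertical.

58.7°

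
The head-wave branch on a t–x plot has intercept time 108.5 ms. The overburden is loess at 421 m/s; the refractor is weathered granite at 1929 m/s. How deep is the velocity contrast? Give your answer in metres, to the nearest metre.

23 m

h = tᵢ·V₁·V₂ / (2·√(V₂²−V₁²)).
√(V₂²−V₁²) = √(1929² − 421²) = 1882.5 m/s.
h = 0.1085 s × 421 × 1929 / (2 × 1882.5) = 23.40 m.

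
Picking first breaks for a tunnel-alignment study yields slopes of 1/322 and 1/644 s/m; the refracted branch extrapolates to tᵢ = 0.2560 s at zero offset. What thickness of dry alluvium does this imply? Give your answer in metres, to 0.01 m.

47.59 m

θ_c = arcsin(322/644) = 30.00°; cos θ_c = 0.8660.
tᵢ = 2h cos θ_c/V₁ ⇒ h = tᵢ·V₁/(2 cos θ_c) = 0.256·322/(2·0.8660) = 47.59 m.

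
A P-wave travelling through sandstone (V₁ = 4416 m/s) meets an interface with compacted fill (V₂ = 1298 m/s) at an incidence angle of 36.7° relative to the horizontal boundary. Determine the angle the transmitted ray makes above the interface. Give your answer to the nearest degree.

Angle from the normal: 90° − 36.7° = 53.3°.
sin θ₁/V₁ = sin θ₂/V₂ ⇒ sin θ₂ = 1298·sin 53.3°/4416 = 1298·0.8018/4416 = 0.2357.
θ₂ = arcsin 0.2357 = 13.63° from the normal.
From the interface: 90° − 13.63° = 76.37°.

76°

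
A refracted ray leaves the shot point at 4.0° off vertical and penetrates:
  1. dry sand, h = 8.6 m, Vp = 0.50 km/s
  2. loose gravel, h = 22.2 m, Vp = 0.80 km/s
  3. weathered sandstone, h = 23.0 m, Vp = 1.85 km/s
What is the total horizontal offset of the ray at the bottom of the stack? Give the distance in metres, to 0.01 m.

9.24 m

p = sin θ₁/V₁ = sin 4.0°/0.50 = 1.3951e-01 s/km is conserved through the stack.
Layer 1: θ = 4.00°; offset = 8.6·tan 4.00° = 0.6014 m.
Layer 2: sin θ = p·0.80 = 0.1116 → θ = 6.41°; offset = 22.2·tan 6.41° = 2.4933 m.
Layer 3: sin θ = p·1.85 = 0.2581 → θ = 14.96°; offset = 23.0·tan 14.96° = 6.1445 m.
Total horizontal offset = 9.2392 m.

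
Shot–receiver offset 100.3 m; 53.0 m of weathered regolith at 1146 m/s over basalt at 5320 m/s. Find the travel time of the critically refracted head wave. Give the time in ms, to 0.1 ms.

109.2 ms

θ_c = arcsin(V₁/V₂) = arcsin(1146/5320) = 12.44°, cos θ_c = 0.9765.
Intercept time tᵢ = 2h cos θ_c / V₁ = 2·53.0·0.9765/1146 = 0.09032 s.
t = x/V₂ + tᵢ = 100.3/5320 + 0.09032 = 0.10918 s.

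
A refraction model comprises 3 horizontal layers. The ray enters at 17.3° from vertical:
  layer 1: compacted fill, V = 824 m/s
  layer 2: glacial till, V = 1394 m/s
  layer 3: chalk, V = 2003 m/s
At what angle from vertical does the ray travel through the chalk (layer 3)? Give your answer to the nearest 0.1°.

Ray parameter p = sin 17.3° / 824 = 3.6089e-04 s/m.
sin θ_3 = p·V_3 = 3.6089e-04 × 2003 = 0.7229.
θ_3 = 46.29° from the vertical.

46.3°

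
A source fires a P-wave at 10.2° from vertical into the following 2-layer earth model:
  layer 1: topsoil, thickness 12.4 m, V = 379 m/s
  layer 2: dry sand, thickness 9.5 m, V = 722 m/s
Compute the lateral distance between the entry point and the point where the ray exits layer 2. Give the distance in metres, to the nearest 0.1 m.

Ray parameter p = sin 10.2° / 379 m/s = 4.6724e-04 s/m.
Layer 1: θ = 10.20°; offset = 12.4·tan 10.20° = 2.231 m.
Layer 2: sin θ = p·722 = 0.3373 → θ = 19.72°; offset = 9.5·tan 19.72° = 3.404 m.
Σ offsets = 5.635 m.

5.6 m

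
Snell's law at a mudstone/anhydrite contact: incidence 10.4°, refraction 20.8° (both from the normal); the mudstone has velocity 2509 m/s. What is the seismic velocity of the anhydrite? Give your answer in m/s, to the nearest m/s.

4936 m/s

Snell's law: sin 10.4°/V₁ = sin 20.8°/V₂.
V₂ = V₁·sin 20.8°/sin 10.4° = 2509 × 1.9671 = 4935.56 m/s.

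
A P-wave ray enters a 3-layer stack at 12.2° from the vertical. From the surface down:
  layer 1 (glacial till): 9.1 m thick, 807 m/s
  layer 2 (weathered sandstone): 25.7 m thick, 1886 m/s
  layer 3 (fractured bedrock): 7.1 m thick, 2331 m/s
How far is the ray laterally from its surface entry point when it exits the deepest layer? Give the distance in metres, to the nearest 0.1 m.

Apply Snell's law at each interface; in layer i the horizontal offset is hᵢ·tan θᵢ.
Layer 1: θ = 12.20°; offset = 9.1·tan 12.20° = 1.967 m.
Layer 2: sin θ = 1886·sin 12.2°/807 = 0.4939, θ = 29.60°; offset = 25.7·tan 29.60° = 14.597 m.
Layer 3: sin θ = 2331·sin 12.2°/807 = 0.6104, θ = 37.62°; offset = 7.1·tan 37.62° = 5.471 m.
Summing the layer offsets gives 22.036 m.

22.0 m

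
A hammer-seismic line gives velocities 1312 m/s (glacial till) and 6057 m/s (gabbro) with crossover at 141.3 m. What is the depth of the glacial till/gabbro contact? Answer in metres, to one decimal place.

56.7 m

x_cross = 2h·√((V₂+V₁)/(V₂−V₁)) → h = x_cross / (2·√((V₂+V₁)/(V₂−V₁))).
√((V₂+V₁)/(V₂−V₁)) = √((6057+1312)/(6057−1312)) = 1.2462.
h = 141.3 / (2·1.2462) = 56.69 m.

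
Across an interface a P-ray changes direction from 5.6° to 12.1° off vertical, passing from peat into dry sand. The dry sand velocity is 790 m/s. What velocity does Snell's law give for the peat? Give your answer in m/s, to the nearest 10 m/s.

sin 5.6° = 0.0976; sin 12.1° = 0.2096.
V₁ = V₂·(sin θ₁/sin θ₂) = 790·(0.0976/0.2096) = 367.77 m/s.

370 m/s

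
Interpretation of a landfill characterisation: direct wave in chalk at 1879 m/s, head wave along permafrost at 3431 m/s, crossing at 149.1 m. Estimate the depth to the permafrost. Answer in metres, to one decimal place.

40.3 m

h = (x_cross/2)·√((V₂−V₁)/(V₂+V₁)).
(V₂−V₁)/(V₂+V₁) = (3431−1879)/(3431+1879) = 0.2923; √ = 0.5406.
h = (149.1/2)·0.5406 = 40.30 m.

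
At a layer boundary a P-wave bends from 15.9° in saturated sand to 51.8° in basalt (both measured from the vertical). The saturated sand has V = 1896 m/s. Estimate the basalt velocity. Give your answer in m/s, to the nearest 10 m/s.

5440 m/s

Snell's law: sin 15.9°/V₁ = sin 51.8°/V₂.
V₂ = V₁·sin 51.8°/sin 15.9° = 1896 × 2.8685 = 5438.71 m/s.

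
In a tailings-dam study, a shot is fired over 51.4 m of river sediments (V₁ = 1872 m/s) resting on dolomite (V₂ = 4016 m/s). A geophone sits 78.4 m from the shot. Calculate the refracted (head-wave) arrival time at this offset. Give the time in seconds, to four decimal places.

0.0681 s

θ_c = arcsin(V₁/V₂) = arcsin(1872/4016) = 27.78°, cos θ_c = 0.8847.
Intercept time tᵢ = 2h cos θ_c / V₁ = 2·51.4·0.8847/1872 = 0.04858 s.
t = x/V₂ + tᵢ = 78.4/4016 + 0.04858 = 0.06811 s.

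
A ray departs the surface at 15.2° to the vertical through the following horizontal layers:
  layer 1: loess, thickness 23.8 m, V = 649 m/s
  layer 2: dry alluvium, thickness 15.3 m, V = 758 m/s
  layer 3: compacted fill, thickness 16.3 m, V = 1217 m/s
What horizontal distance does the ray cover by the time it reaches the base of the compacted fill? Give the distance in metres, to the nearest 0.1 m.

Ray parameter p = sin 15.2° / 649 m/s = 4.0399e-04 s/m.
Layer 1: θ = 15.20°; offset = 23.8·tan 15.20° = 6.466 m.
Layer 2: sin θ = p·758 = 0.3062 → θ = 17.83°; offset = 15.3·tan 17.83° = 4.922 m.
Layer 3: sin θ = p·1217 = 0.4917 → θ = 29.45°; offset = 16.3·tan 29.45° = 9.203 m.
Σ offsets = 20.591 m.

20.6 m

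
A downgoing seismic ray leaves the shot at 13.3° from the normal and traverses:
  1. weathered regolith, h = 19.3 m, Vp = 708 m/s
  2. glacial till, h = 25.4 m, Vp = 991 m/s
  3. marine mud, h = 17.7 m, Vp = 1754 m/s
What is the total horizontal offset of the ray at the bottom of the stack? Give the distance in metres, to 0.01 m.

25.48 m

Apply Snell's law at each interface; in layer i the horizontal offset is hᵢ·tan θᵢ.
Layer 1: θ = 13.30°; offset = 19.3·tan 13.30° = 4.5623 m.
Layer 2: sin θ = 991·sin 13.3°/708 = 0.3220, θ = 18.78°; offset = 25.4·tan 18.78° = 8.6391 m.
Layer 3: sin θ = 1754·sin 13.3°/708 = 0.5699, θ = 34.75°; offset = 17.7·tan 34.75° = 12.2767 m.
Total horizontal offset = 25.4780 m.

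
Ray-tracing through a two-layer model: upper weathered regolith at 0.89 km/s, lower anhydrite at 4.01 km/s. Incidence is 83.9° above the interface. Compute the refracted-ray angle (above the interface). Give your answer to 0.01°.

61.39°

Angle from the normal: 90° − 83.9° = 6.1°.
sin θ₁/V₁ = sin θ₂/V₂ ⇒ sin θ₂ = 4.01·sin 6.1°/0.89 = 4.01·0.1063/0.89 = 0.4788.
θ₂ = sin⁻¹(0.4788) = 28.61° (from vertical).
From the interface: 90° − 28.61° = 61.39°.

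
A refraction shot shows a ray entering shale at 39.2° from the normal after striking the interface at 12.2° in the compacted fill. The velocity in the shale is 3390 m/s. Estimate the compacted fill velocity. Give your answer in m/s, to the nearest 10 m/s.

1130 m/s

sin 12.2° = 0.2113; sin 39.2° = 0.6320.
V₁ = V₂·(sin θ₁/sin θ₂) = 3390·(0.2113/0.6320) = 1133.48 m/s.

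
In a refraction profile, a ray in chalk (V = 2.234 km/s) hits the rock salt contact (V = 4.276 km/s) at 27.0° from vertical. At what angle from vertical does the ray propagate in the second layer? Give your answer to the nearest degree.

Snell's law: sin θ₂ = (V₂/V₁)·sin θ₁ = (4.276/2.234)·sin 27.0° = 0.8690.
θ₂ = sin⁻¹(0.8690) = 60.34° (from vertical).

60°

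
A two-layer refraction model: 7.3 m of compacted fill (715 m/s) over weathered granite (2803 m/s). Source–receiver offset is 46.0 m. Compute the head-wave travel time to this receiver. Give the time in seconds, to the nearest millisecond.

t = x/V₂ + 2h·√(V₂²−V₁²)/(V₁V₂).
√(V₂²−V₁²) = √(2803²−715²) = 2710.3 m/s; delay term = 2·7.3·2710.3/(715·2803) = 0.01974 s.
t = 46.0/2803 + 0.01974 = 0.03616 s.

0.036 s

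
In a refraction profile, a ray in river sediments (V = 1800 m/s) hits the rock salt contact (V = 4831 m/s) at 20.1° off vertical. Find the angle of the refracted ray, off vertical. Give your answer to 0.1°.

sin θ₁/V₁ = sin θ₂/V₂ ⇒ sin θ₂ = 4831·sin 20.1°/1800 = 4831·0.3437/1800 = 0.9223.
θ₂ = sin⁻¹(0.9223) = 67.27° (from vertical).

67.3°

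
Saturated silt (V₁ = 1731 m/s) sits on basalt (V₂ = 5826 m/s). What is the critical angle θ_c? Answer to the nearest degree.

Critical incidence: sin θ_c = V₁/V₂ = 1731/5826 = 0.2971.
θ_c = arcsin 0.2971 = 17.28°.

17°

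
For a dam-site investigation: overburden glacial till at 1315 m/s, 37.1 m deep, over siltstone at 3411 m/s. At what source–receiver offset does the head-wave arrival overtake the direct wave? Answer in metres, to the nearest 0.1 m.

x_cross = 2h·√((V₂+V₁)/(V₂−V₁)).
(V₂+V₁)/(V₂−V₁) = (3411+1315)/(3411−1315) = 2.2548; √ = 1.5016.
x_cross = 2·37.1·1.5016 = 111.42 m.

111.4 m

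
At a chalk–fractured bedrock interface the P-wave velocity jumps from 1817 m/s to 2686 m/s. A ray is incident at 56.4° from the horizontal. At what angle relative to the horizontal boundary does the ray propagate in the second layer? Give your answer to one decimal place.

35.1°

Convert to the normal: θ₁ = 90° − 56.4° = 33.6°.
Snell's law: sin θ₂ = (V₂/V₁)·sin θ₁ = (2686/1817)·sin 33.6° = 0.8181.
θ₂ = arcsin 0.8181 = 54.89° from the normal.
From the interface: 90° − 54.89° = 35.11°.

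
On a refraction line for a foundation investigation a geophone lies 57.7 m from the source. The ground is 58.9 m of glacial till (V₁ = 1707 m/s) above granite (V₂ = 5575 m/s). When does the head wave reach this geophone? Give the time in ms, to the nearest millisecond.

θ_c = arcsin(V₁/V₂) = arcsin(1707/5575) = 17.83°, cos θ_c = 0.9520.
Intercept time tᵢ = 2h cos θ_c / V₁ = 2·58.9·0.9520/1707 = 0.06570 s.
t = x/V₂ + tᵢ = 57.7/5575 + 0.06570 = 0.07605 s.

76 ms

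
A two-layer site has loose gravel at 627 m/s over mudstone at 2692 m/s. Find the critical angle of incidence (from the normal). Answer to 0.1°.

Critical incidence: sin θ_c = V₁/V₂ = 627/2692 = 0.2329.
θ_c = arcsin 0.2329 = 13.47°.

13.5°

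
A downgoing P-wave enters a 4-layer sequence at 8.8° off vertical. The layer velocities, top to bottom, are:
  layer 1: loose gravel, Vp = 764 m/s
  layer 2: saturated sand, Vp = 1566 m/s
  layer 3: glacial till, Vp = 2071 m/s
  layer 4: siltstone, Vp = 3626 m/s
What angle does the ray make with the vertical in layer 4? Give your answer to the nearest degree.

Snell's law across each interface conserves sin θ / V, so sin θ_4 = V_4·sin θ₁/V₁.
sin θ_4 = 3626 × sin 8.8° / 764 = 0.7261.
θ_4 = 46.56° from the vertical.

47°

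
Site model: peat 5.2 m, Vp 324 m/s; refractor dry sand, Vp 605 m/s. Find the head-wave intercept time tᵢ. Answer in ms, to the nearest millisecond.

θ_c = arcsin(V₁/V₂) = arcsin(324/605) = 32.38°; cos θ_c = 0.8445.
tᵢ = 2h·cos θ_c / V₁ = 2·5.2·0.8445 / 324 = 0.02711 s.

27 ms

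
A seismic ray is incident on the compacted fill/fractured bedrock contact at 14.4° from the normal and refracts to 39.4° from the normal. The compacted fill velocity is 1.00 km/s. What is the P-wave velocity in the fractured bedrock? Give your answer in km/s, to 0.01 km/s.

Snell's law: sin 14.4°/V₁ = sin 39.4°/V₂.
V₂ = V₁·sin 39.4°/sin 14.4° = 1.00 × 2.5523 = 2.55 km/s.

2.55 km/s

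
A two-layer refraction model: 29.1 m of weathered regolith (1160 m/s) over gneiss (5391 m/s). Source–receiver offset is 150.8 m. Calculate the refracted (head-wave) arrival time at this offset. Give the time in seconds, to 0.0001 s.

0.0770 s

t = x/V₂ + 2h·√(V₂²−V₁²)/(V₁V₂).
√(V₂²−V₁²) = √(5391²−1160²) = 5264.7 m/s; delay term = 2·29.1·5264.7/(1160·5391) = 0.04900 s.
t = 150.8/5391 + 0.04900 = 0.07697 s.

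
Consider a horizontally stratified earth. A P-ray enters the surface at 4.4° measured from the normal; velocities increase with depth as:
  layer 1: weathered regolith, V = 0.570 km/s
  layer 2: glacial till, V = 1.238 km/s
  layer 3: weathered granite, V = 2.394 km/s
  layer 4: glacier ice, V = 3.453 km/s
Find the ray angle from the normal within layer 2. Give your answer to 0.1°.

9.6°

Ray parameter p = sin 4.4° / 0.570 = 1.3459e-01 s/km.
sin θ_2 = p·V_2 = 1.3459e-01 × 1.238 = 0.1666.
θ_2 = arcsin 0.1666 = 9.59°.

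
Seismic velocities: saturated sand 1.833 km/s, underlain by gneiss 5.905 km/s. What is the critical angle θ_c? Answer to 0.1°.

18.1°

Critical incidence: sin θ_c = V₁/V₂ = 1.833/5.905 = 0.3104.
θ_c = arcsin 0.3104 = 18.08°.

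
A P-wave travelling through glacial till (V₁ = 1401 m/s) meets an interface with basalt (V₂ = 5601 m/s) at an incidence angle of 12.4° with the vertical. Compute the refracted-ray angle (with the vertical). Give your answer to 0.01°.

sin θ₁/V₁ = sin θ₂/V₂ ⇒ sin θ₂ = 5601·sin 12.4°/1401 = 5601·0.2147/1401 = 0.8585.
θ₂ = arcsin 0.8585 = 59.15° from the normal.

59.15°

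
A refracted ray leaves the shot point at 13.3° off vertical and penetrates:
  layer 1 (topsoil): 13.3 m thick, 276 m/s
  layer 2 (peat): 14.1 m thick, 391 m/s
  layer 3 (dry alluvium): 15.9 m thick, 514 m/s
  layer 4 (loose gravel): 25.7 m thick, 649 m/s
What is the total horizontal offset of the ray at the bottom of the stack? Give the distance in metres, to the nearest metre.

Apply Snell's law at each interface; in layer i the horizontal offset is hᵢ·tan θᵢ.
Layer 1: θ = 13.30°; offset = 13.3·tan 13.30° = 3.144 m.
Layer 2: sin θ = 391·sin 13.3°/276 = 0.3259, θ = 19.02°; offset = 14.1·tan 19.02° = 4.861 m.
Layer 3: sin θ = 514·sin 13.3°/276 = 0.4284, θ = 25.37°; offset = 15.9·tan 25.37° = 7.539 m.
Layer 4: sin θ = 649·sin 13.3°/276 = 0.5410, θ = 32.75°; offset = 25.7·tan 32.75° = 16.530 m.
Σ offsets = 32.073 m.

32 m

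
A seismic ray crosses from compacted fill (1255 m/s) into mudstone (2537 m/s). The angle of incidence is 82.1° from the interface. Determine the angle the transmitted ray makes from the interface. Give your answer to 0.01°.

Convert to the normal: θ₁ = 90° − 82.1° = 7.9°.
Snell's law: sin θ₂ = (V₂/V₁)·sin θ₁ = (2537/1255)·sin 7.9° = 0.2778.
θ₂ = arcsin 0.2778 = 16.13° from the normal.
From the interface: 90° − 16.13° = 73.87°.

73.87°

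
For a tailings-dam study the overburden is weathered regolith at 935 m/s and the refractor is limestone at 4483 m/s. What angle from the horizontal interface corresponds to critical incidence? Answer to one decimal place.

78.0°

Critical incidence: sin θ_c = V₁/V₂ = 935/4483 = 0.2086.
θ_c = arcsin 0.2086 = 12.04°.
Measured from the interface: 90° − 12.04° = 77.96°.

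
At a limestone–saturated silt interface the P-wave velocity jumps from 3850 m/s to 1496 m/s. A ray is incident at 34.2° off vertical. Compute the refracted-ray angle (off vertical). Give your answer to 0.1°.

sin θ₁/V₁ = sin θ₂/V₂ ⇒ sin θ₂ = 1496·sin 34.2°/3850 = 1496·0.5621/3850 = 0.2184.
θ₂ = sin⁻¹(0.2184) = 12.62° (from vertical).

12.6°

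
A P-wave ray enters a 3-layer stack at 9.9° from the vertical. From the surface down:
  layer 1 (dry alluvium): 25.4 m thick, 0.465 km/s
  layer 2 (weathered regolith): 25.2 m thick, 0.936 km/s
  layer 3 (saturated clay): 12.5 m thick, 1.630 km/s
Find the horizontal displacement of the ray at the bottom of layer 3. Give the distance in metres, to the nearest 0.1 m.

Ray parameter p = sin 9.9° / 0.465 km/s = 3.6974e-01 s/km.
Layer 1: θ = 9.90°; offset = 25.4·tan 9.90° = 4.433 m.
Layer 2: sin θ = p·0.936 = 0.3461 → θ = 20.25°; offset = 25.2·tan 20.25° = 9.296 m.
Layer 3: sin θ = p·1.630 = 0.6027 → θ = 37.06°; offset = 12.5·tan 37.06° = 9.441 m.
Total horizontal offset = 23.169 m.

23.2 m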